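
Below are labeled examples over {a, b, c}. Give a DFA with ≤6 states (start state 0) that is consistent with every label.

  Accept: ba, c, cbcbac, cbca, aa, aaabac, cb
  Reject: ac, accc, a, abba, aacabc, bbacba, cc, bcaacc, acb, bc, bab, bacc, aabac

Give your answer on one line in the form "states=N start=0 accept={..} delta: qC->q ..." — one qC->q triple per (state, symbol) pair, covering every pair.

states=4 start=0 accept={2,3} delta: 0a->1 0b->1 0c->2 1a->3 1b->2 1c->0 2a->0 2b->2 2c->1 3a->0 3b->0 3c->2

State merging on the prefix tree: take the shortest (then alphabetical) example prefix whose next move is undefined and point that move at state 0, else 1, else 2, ...; a target is out if some Accept/Reject pair would then sit in one state with the same input left (inseparable). If every existing state is out, open a new one.
a: 0a undefined. 0a->0: no, c/ac meet in 0 with "c" left. Open state 1: 0a->1.
b: 0b undefined. 0b->0: no, ba/a meet in 1. 0b->1: ok.
c: 0c undefined. 0c->0: no, c/cc meet in 0. 0c->1: no, c/a meet in 1. Open state 2: 0c->2.
aa: 1a undefined. 1a->0: no, c/aabac meet in 2. 1a->1: no, ba/a meet in 1. 1a->2: no, cb/bab meet in 2 with "b" left. Open state 3: 1a->3.
ab: 1b undefined. 1b->0: no, ba/abba meet in 3. 1b->1: no, ba/abba meet in 3. 1b->2: ok.
ac: 1c undefined. 1c->0: ok.
cb: 2b undefined. 2b->0: no, cbcbac/ac meet in 0. 2b->1: no, ba/abba meet in 3. 2b->2: ok.
cc: 2c undefined. 2c->0: no, cbca/a meet in 1. 2c->1: ok.
aaa: 3a undefined. 3a->0: ok.
aab: 3b undefined. 3b->0: ok.
aac: 3c undefined. 3c->0: no, c/bcaacc meet in 2. 3c->1: no, c/aacabc meet in 2. 3c->2: ok.
bba: 2a undefined. 2a->0: ok.
All examples now run through 4 states with every (state, symbol) defined. Accept strings end in {2,3}, Reject strings end in {0,1}; accept={2,3}.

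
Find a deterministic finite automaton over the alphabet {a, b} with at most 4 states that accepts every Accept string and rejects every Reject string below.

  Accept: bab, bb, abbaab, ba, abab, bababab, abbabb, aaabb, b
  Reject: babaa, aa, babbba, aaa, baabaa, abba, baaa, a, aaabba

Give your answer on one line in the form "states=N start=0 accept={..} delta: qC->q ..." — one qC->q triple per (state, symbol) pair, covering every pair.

states=3 start=0 accept={1,2} delta: 0a->0 0b->1 1a->2 1b->2 2a->0 2b->2

Fold the examples into a partial DFA from state 0: repeatedly fix the first undefined (state, symbol) met by the shortest-then-alphabetical prefix, trying targets in increasing order and rejecting any under which an Accept and a Reject string meet in one state with the same remainder; add a state when all current targets are rejected. Accepting states are where Accept strings end.
a: 0a undefined. 0a->0: ok.
b: 0b undefined. 0b->0: no, bab/babaa meet in 0. Open state 1: 0b->1.
ba: 1a undefined. 1a->0: no, ba/babaa meet in 0. 1a->1: no, ba/baaa meet in 1. Open state 2: 1a->2.
bb: 1b undefined. 1b->0: no, bb/aa meet in 0. 1b->1: no, ba/abba meet in 2. 1b->2: ok.
baa: 2a undefined. 2a->0: ok.
bab: 2b undefined. 2b->0: no, bab/babaa meet in 0. 2b->1: no, bb/babbba meet in 2. 2b->2: ok.
All examples now run through 3 states with every (state, symbol) defined. Accept strings end in {1,2}, Reject strings end in {0}; accept={1,2}.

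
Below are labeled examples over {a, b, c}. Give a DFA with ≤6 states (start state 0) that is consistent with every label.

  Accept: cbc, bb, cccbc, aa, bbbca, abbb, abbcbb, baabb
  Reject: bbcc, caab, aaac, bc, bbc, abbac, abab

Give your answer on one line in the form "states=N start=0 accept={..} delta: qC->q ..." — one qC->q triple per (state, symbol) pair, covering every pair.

Grow the machine one transition at a time. Run the examples from 0; the earliest place one falls off (shortest prefix, ties alphabetical) gets sent to the lowest-numbered state that keeps every Accept/Reject pair distinguishable — a pair clashes when both reach the same state with identical unread suffix — and to a fresh state only if none does.
a: 0a undefined. 0a->0: ok.
b: 0b undefined. 0b->0: no, bb/abab meet in 0. Open state 1: 0b->1.
c: 0c undefined. 0c->0: no, cbc/bc meet in 1 with "c" left. 0c->1: no, cbc/bbc meet in 1 with "bc" left. Open state 2: 0c->2.
ba: 1a undefined. 1a->0: ok.
bb: 1b undefined. 1b->0: no, abbb/abab meet in 1. 1b->1: no, bb/abab meet in 1. 1b->2: no, bb/aaac meet in 2. Open state 3: 1b->3.
bc: 1c undefined. 1c->0: no, aa/bc meet in 0. 1c->1: ok.
ca: 2a undefined. 2a->0: ok.
cb: 2b undefined. 2b->0: no, cbc/aaac meet in 2. 2b->1: no, cbc/caab meet in 1. 2b->2: ok.
cc: 2c undefined. 2c->0: ok.
bbb: 3b undefined. 3b->0: ok.
bbc: 3c undefined. 3c->0: no, cbc/bbc meet in 0. 3c->1: ok.
abba: 3a undefined. 3a->0: ok.
All examples now run through 4 states with every (state, symbol) defined. Accept strings end in {0,3}, Reject strings end in {1,2}; accept={0,3}.

states=4 start=0 accept={0,3} delta: 0a->0 0b->1 0c->2 1a->0 1b->3 1c->1 2a->0 2b->2 2c->0 3a->0 3b->0 3c->1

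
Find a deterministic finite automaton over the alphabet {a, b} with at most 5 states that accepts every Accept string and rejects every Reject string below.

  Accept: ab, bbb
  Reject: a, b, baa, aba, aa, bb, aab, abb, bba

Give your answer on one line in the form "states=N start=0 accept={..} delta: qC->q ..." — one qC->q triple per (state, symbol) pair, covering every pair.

Fold the examples into a partial DFA from state 0: repeatedly fix the first undefined (state, symbol) met by the shortest-then-alphabetical prefix, trying targets in increasing order and rejecting any under which an Accept and a Reject string meet in one state with the same remainder; add a state when all current targets are rejected. Accepting states are where Accept strings end.
a: 0a undefined. 0a->0: no, ab/b meet in 0 with "b" left. Open state 1: 0a->1.
b: 0b undefined. 0b->0: no, bbb/b meet in 0. 0b->1: no, ab/bb meet in 1 with "b" left. Open state 2: 0b->2.
aa: 1a undefined. 1a->0: ok.
ab: 1b undefined. 1b->0: no, ab/aa meet in 0. 1b->1: no, ab/a meet in 1. 1b->2: no, ab/b meet in 2. Open state 3: 1b->3.
ba: 2a undefined. 2a->0: ok.
bb: 2b undefined. 2b->0: no, bbb/b meet in 2. 2b->1: ok.
aba: 3a undefined. 3a->0: ok.
abb: 3b undefined. 3b->0: ok.
All examples now run through 4 states with every (state, symbol) defined. Accept strings end in {3}, Reject strings end in {0,1,2}; accept={3}.

states=4 start=0 accept={3} delta: 0a->1 0b->2 1a->0 1b->3 2a->0 2b->1 3a->0 3b->0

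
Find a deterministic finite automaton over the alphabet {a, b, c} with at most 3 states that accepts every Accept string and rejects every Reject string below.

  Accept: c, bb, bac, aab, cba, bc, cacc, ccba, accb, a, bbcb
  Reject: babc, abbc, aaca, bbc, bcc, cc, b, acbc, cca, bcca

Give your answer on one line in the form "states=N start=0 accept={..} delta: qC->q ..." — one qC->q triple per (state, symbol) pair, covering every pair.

states=3 start=0 accept={1} delta: 0a->1 0b->2 0c->1 1a->1 1b->1 1c->2 2a->2 2b->1 2c->1

Fold the examples into a partial DFA from state 0: repeatedly fix the first undefined (state, symbol) met by the shortest-then-alphabetical prefix, trying targets in increasing order and rejecting any under which an Accept and a Reject string meet in one state with the same remainder; add a state when all current targets are rejected. Accepting states are where Accept strings end.
a: 0a undefined. 0a->0: no, aab/b meet in 0 with "b" left. Open state 1: 0a->1.
b: 0b undefined. 0b->0: no, c/bbc meet in 0 with "c" left. 0b->1: no, a/b meet in 1. Open state 2: 0b->2.
c: 0c undefined. 0c->0: no, c/cc meet in 0. 0c->1: ok.
aa: 1a undefined. 1a->0: no, aab/b meet in 2. 1a->1: ok.
ab: 1b undefined. 1b->0: no, bc/abbc meet in 2 with "c" left. 1b->1: ok.
ac: 1c undefined. 1c->0: no, c/aaca meet in 1. 1c->1: no, c/abbc meet in 1. 1c->2: ok.
ba: 2a undefined. 2a->0: no, bc/babc meet in 2 with "c" left. 2a->1: no, c/aaca meet in 1. 2a->2: ok.
bb: 2b undefined. 2b->0: no, c/babc meet in 1. 2b->1: ok.
bc: 2c undefined. 2c->0: no, c/bcc meet in 1. 2c->1: ok.
All examples now run through 3 states with every (state, symbol) defined. Accept strings end in {1}, Reject strings end in {2}; accept={1}.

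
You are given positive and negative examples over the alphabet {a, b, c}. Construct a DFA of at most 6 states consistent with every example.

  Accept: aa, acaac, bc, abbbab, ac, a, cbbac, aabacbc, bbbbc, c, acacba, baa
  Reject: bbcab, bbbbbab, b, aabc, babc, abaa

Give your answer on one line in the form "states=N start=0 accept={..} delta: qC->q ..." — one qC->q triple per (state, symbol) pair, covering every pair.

states=4 start=0 accept={1,3} delta: 0a->1 0b->0 0c->1 1a->1 1b->2 1c->1 2a->3 2b->1 2c->0 3a->0 3b->1 3c->0

Fold the examples into a partial DFA from state 0: repeatedly fix the first undefined (state, symbol) met by the shortest-then-alphabetical prefix, trying targets in increasing order and rejecting any under which an Accept and a Reject string meet in one state with the same remainder; add a state when all current targets are rejected. Accepting states are where Accept strings end.
a: 0a undefined. 0a->0: no, bc/aabc meet in 0 with "bc" left. Open state 1: 0a->1.
b: 0b undefined. 0b->0: ok.
c: 0c undefined. 0c->0: no, bc/b meet in 0. 0c->1: ok.
aa: 1a undefined. 1a->0: no, aa/bbcab meet in 0. 1a->1: ok.
ab: 1b undefined. 1b->0: no, aa/aabc meet in 1. 1b->1: no, aa/bbcab meet in 1. Open state 2: 1b->2.
ac: 1c undefined. 1c->0: no, acaac/b meet in 0. 1c->1: ok.
aba: 2a undefined. 2a->0: no, aa/abaa meet in 1. 2a->1: no, aa/abaa meet in 1. 2a->2: no, acacba/bbcab meet in 2. Open state 3: 2a->3.
abb: 2b undefined. 2b->0: no, abbbab/bbcab meet in 2. 2b->1: ok.
aabc: 2c undefined. 2c->0: ok.
abaa: 3a undefined. 3a->0: ok.
aabac: 3c undefined. 3c->0: ok.
abbbab: 3b undefined. 3b->0: no, abbbab/b meet in 0. 3b->1: ok.
All examples now run through 4 states with every (state, symbol) defined. Accept strings end in {1,3}, Reject strings end in {0,2}; accept={1,3}.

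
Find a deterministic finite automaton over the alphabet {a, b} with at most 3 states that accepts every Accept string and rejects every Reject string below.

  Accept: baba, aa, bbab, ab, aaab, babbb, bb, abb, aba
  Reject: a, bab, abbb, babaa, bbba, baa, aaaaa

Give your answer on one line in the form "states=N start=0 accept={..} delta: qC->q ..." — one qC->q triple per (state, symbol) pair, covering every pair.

Fold the examples into a partial DFA from state 0: repeatedly fix the first undefined (state, symbol) met by the shortest-then-alphabetical prefix, trying targets in increasing order and rejecting any under which an Accept and a Reject string meet in one state with the same remainder; add a state when all current targets are rejected. Accepting states are where Accept strings end.
a: 0a undefined. 0a->0: no, aa/a meet in 0. Open state 1: 0a->1.
b: 0b undefined. 0b->0: no, aa/baa meet in 1 with "a" left. 0b->1: ok.
aa: 1a undefined. 1a->0: ok.
ab: 1b undefined. 1b->0: no, baba/abbb meet in 0. 1b->1: no, baba/bbba meet in 0. Open state 2: 1b->2.
aba: 2a undefined. 2a->0: no, bbab/a meet in 1. 2a->1: no, aba/a meet in 1. 2a->2: ok.
abb: 2b undefined. 2b->0: ok.
All examples now run through 3 states with every (state, symbol) defined. Accept strings end in {0,2}, Reject strings end in {1}; accept={0,2}.

states=3 start=0 accept={0,2} delta: 0a->1 0b->1 1a->0 1b->2 2a->2 2b->0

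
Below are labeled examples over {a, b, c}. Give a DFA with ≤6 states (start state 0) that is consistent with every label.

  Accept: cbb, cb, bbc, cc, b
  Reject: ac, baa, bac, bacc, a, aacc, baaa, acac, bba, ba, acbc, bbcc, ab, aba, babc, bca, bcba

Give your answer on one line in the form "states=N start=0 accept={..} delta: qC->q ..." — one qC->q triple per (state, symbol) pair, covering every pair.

Grow the machine one transition at a time. Run the examples from 0; the earliest place one falls off (shortest prefix, ties alphabetical) gets sent to the lowest-numbered state that keeps every Accept/Reject pair distinguishable — a pair clashes when both reach the same state with identical unread suffix — and to a fresh state only if none does.
a: 0a undefined. 0a->0: no, cc/aacc meet in 0 with "cc" left. Open state 1: 0a->1.
b: 0b undefined. 0b->0: no, cc/bbcc meet in 0 with "cc" left. 0b->1: no, b/a meet in 1. Open state 2: 0b->2.
c: 0c undefined. 0c->0: ok.
aa: 1a undefined. 1a->0: no, cc/aacc meet in 0. 1a->1: ok.
ab: 1b undefined. 1b->0: no, cc/ab meet in 0. 1b->1: ok.
ac: 1c undefined. 1c->0: no, cc/ac meet in 0. 1c->1: ok.
ba: 2a undefined. 2a->0: no, cc/bac meet in 0. 2a->1: ok.
bb: 2b undefined. 2b->0: no, cbb/bbcc meet in 0. 2b->1: no, cbb/ac meet in 1. 2b->2: ok.
bc: 2c undefined. 2c->0: no, bbc/bbcc meet in 0. 2c->1: no, bbc/ac meet in 1. 2c->2: no, cbb/bbcc meet in 2. Open state 3: 2c->3.
bca: 3a undefined. 3a->0: no, cc/bca meet in 0. 3a->1: ok.
bcb: 3b undefined. 3b->0: ok.
bbcc: 3c undefined. 3c->0: no, cc/bbcc meet in 0. 3c->1: ok.
All examples now run through 4 states with every (state, symbol) defined. Accept strings end in {0,2,3}, Reject strings end in {1}; accept={0,2,3}.

states=4 start=0 accept={0,2,3} delta: 0a->1 0b->2 0c->0 1a->1 1b->1 1c->1 2a->1 2b->2 2c->3 3a->1 3b->0 3c->1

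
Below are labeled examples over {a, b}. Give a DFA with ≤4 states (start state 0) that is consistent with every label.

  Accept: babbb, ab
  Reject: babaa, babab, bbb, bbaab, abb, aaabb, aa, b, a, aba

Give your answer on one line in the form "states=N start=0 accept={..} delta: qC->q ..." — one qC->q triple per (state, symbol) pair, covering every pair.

Grow the machine one transition at a time. Run the examples from 0; the earliest place one falls off (shortest prefix, ties alphabetical) gets sent to the lowest-numbered state that keeps every Accept/Reject pair distinguishable — a pair clashes when both reach the same state with identical unread suffix — and to a fresh state only if none does.
a: 0a undefined. 0a->0: no, ab/b meet in 0 with "b" left. Open state 1: 0a->1.
b: 0b undefined. 0b->0: ok.
aa: 1a undefined. 1a->0: ok.
ab: 1b undefined. 1b->0: no, babbb/babaa meet in 0. 1b->1: no, babbb/babaa meet in 1. Open state 2: 1b->2.
aba: 2a undefined. 2a->0: ok.
abb: 2b undefined. 2b->0: no, babbb/babab meet in 0. 2b->1: ok.
All examples now run through 3 states with every (state, symbol) defined. Accept strings end in {2}, Reject strings end in {0,1}; accept={2}.

states=3 start=0 accept={2} delta: 0a->1 0b->0 1a->0 1b->2 2a->0 2b->1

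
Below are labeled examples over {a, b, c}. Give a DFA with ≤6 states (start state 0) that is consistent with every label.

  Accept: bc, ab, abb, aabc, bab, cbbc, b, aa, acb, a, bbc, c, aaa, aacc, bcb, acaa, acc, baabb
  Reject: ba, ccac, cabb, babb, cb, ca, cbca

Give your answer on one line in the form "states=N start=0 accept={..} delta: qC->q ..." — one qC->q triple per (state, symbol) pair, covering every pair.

Fold the examples into a partial DFA from state 0: repeatedly fix the first undefined (state, symbol) met by the shortest-then-alphabetical prefix, trying targets in increasing order and rejecting any under which an Accept and a Reject string meet in one state with the same remainder; add a state when all current targets are rejected. Accepting states are where Accept strings end.
a: 0a undefined. 0a->0: no, acb/cb meet in 0 with "cb" left. Open state 1: 0a->1.
b: 0b undefined. 0b->0: no, abb/babb meet in 1 with "bb" left. 0b->1: no, aa/ba meet in 1 with "a" left. Open state 2: 0b->2.
c: 0c undefined. 0c->0: no, abb/cabb meet in 1 with "bb" left. 0c->1: no, ab/cb meet in 1 with "b" left. 0c->2: ok.
aa: 1a undefined. 1a->0: ok.
ab: 1b undefined. 1b->0: ok.
ac: 1c undefined. 1c->0: ok.
ba: 2a undefined. 2a->0: no, ab/ba meet in 0. 2a->1: no, abb/cabb meet in 2. 2a->2: no, abb/ba meet in 2. Open state 3: 2a->3.
bb: 2b undefined. 2b->0: no, ab/cb meet in 0. 2b->1: no, a/cb meet in 1. 2b->2: no, abb/cb meet in 2. 2b->3: ok.
bc: 2c undefined. 2c->0: no, bc/ccac meet in 0. 2c->1: no, abb/ccac meet in 2. 2c->2: no, bbc/ccac meet in 3 with "c" left. 2c->3: no, bc/ba meet in 3. Open state 4: 2c->4.
baa: 3a undefined. 3a->0: no, baabb/ba meet in 3. 3a->1: ok.
bab: 3b undefined. 3b->0: no, abb/cabb meet in 2. 3b->1: no, ab/cabb meet in 0. 3b->2: ok.
bbc: 3c undefined. 3c->0: no, a/cbca meet in 1. 3c->1: no, ab/cbca meet in 0. 3c->2: ok.
bcb: 4b undefined. 4b->0: ok.
cca: 4a undefined. 4a->0: no, abb/ccac meet in 2. 4a->1: no, ab/ccac meet in 0. 4a->2: no, bc/ccac meet in 4. 4a->3: no, abb/ccac meet in 2. 4a->4: ok.
ccac: 4c undefined. 4c->0: no, ab/ccac meet in 0. 4c->1: no, a/ccac meet in 1. 4c->2: no, abb/ccac meet in 2. 4c->3: ok.
All examples now run through 5 states with every (state, symbol) defined. Accept strings end in {0,1,2,4}, Reject strings end in {3}; accept={0,1,2,4}.

states=5 start=0 accept={0,1,2,4} delta: 0a->1 0b->2 0c->2 1a->0 1b->0 1c->0 2a->3 2b->3 2c->4 3a->1 3b->2 3c->2 4a->4 4b->0 4c->3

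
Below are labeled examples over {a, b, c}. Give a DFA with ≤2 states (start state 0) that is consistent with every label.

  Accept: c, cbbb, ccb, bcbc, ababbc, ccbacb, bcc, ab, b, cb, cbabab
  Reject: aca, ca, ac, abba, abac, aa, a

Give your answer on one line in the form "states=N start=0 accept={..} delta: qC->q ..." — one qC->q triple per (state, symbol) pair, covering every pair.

Grow the machine one transition at a time. Run the examples from 0; the earliest place one falls off (shortest prefix, ties alphabetical) gets sent to the lowest-numbered state that keeps every Accept/Reject pair distinguishable — a pair clashes when both reach the same state with identical unread suffix — and to a fresh state only if none does.
a: 0a undefined. 0a->0: no, c/ac meet in 0 with "c" left. Open state 1: 0a->1.
b: 0b undefined. 0b->0: ok.
c: 0c undefined. 0c->0: ok.
aa: 1a undefined. 1a->0: no, c/aa meet in 0. 1a->1: ok.
ab: 1b undefined. 1b->0: ok.
ac: 1c undefined. 1c->0: no, c/ac meet in 0. 1c->1: ok.
All examples now run through 2 states with every (state, symbol) defined. Accept strings end in {0}, Reject strings end in {1}; accept={0}.

states=2 start=0 accept={0} delta: 0a->1 0b->0 0c->0 1a->1 1b->0 1c->1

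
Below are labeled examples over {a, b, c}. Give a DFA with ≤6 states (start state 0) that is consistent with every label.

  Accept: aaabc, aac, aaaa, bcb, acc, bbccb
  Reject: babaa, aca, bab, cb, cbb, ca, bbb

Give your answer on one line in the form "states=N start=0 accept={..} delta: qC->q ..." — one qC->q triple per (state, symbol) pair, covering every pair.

State merging on the prefix tree: take the shortest (then alphabetical) example prefix whose next move is undefined and point that move at state 0, else 1, else 2, ...; a target is out if some Accept/Reject pair would then sit in one state with the same input left (inseparable). If every existing state is out, open a new one.
a: 0a undefined. 0a->0: ok.
b: 0b undefined. 0b->0: no, aaaa/babaa meet in 0. Open state 1: 0b->1.
c: 0c undefined. 0c->0: no, aac/aca meet in 0. 0c->1: ok.
ba: 1a undefined. 1a->0: no, aac/bab meet in 1. 1a->1: no, aac/aca meet in 1. Open state 2: 1a->2.
bb: 1b undefined. 1b->0: no, aac/cbb meet in 1. 1b->1: no, aac/cb meet in 1. 1b->2: ok.
bc: 1c undefined. 1c->0: ok.
bab: 2b undefined. 2b->0: no, aaabc/babaa meet in 0. 2b->1: no, aac/bab meet in 1. 2b->2: ok.
bbc: 2c undefined. 2c->0: no, bbccb/aca meet in 2. 2c->1: ok.
baba: 2a undefined. 2a->0: no, aaabc/babaa meet in 0. 2a->1: ok.
All examples now run through 3 states with every (state, symbol) defined. Accept strings end in {0,1}, Reject strings end in {2}; accept={0,1}.

states=3 start=0 accept={0,1} delta: 0a->0 0b->1 0c->1 1a->2 1b->2 1c->0 2a->1 2b->2 2c->1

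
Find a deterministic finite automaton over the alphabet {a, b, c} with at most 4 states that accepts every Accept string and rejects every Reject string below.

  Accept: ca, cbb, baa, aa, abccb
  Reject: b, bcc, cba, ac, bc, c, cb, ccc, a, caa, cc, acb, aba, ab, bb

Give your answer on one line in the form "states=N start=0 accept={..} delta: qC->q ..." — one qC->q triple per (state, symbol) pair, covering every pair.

states=4 start=0 accept={2} delta: 0a->1 0b->0 0c->1 1a->2 1b->3 1c->0 2a->0 2b->2 2c->2 3a->0 3b->2 3c->2

Fold the examples into a partial DFA from state 0: repeatedly fix the first undefined (state, symbol) met by the shortest-then-alphabetical prefix, trying targets in increasing order and rejecting any under which an Accept and a Reject string meet in one state with the same remainder; add a state when all current targets are rejected. Accepting states are where Accept strings end.
a: 0a undefined. 0a->0: no, aa/a meet in 0. Open state 1: 0a->1.
b: 0b undefined. 0b->0: ok.
c: 0c undefined. 0c->0: no, ca/cba meet in 1. 0c->1: ok.
aa: 1a undefined. 1a->0: no, ca/b meet in 0. 1a->1: no, ca/bc meet in 1. Open state 2: 1a->2.
ab: 1b undefined. 1b->0: no, cbb/b meet in 0. 1b->1: no, ca/cba meet in 2. 1b->2: no, ca/cb meet in 2. Open state 3: 1b->3.
ac: 1c undefined. 1c->0: ok.
aba: 3a undefined. 3a->0: ok.
abc: 3c undefined. 3c->0: no, abccb/cb meet in 3. 3c->1: no, abccb/b meet in 0. 3c->2: ok.
caa: 2a undefined. 2a->0: ok.
cbb: 3b undefined. 3b->0: no, cbb/b meet in 0. 3b->1: no, cbb/bc meet in 1. 3b->2: ok.
abcc: 2c undefined. 2c->0: no, abccb/b meet in 0. 2c->1: no, abccb/cb meet in 3. 2c->2: ok.
abccb: 2b undefined. 2b->0: no, abccb/b meet in 0. 2b->1: no, abccb/bc meet in 1. 2b->2: ok.
All examples now run through 4 states with every (state, symbol) defined. Accept strings end in {2}, Reject strings end in {0,1,3}; accept={2}.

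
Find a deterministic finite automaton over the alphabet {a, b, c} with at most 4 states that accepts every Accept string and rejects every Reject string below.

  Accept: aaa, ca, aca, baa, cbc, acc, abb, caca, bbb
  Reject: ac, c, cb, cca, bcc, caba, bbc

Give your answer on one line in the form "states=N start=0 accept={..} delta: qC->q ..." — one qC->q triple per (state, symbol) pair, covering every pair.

states=4 start=0 accept={0,1,3} delta: 0a->0 0b->1 0c->2 1a->0 1b->0 1c->0 2a->3 2b->2 2c->3 3a->2 3b->3 3c->0

Fold the examples into a partial DFA from state 0: repeatedly fix the first undefined (state, symbol) met by the shortest-then-alphabetical prefix, trying targets in increasing order and rejecting any under which an Accept and a Reject string meet in one state with the same remainder; add a state when all current targets are rejected. Accepting states are where Accept strings end.
a: 0a undefined. 0a->0: ok.
b: 0b undefined. 0b->0: no, acc/bcc meet in 0 with "cc" left. Open state 1: 0b->1.
c: 0c undefined. 0c->0: no, aaa/ac meet in 0. 0c->1: no, cbc/bbc meet in 1 with "bc" left. Open state 2: 0c->2.
ba: 1a undefined. 1a->0: ok.
bb: 1b undefined. 1b->0: ok.
bc: 1c undefined. 1c->0: ok.
ca: 2a undefined. 2a->0: no, aaa/caba meet in 0. 2a->1: no, aaa/caba meet in 0. 2a->2: no, ca/ac meet in 2. Open state 3: 2a->3.
cb: 2b undefined. 2b->0: no, aaa/cb meet in 0. 2b->1: no, bbb/cb meet in 1. 2b->2: ok.
cc: 2c undefined. 2c->0: no, aaa/cca meet in 0. 2c->1: no, aaa/cca meet in 0. 2c->2: no, ca/cca meet in 3. 2c->3: ok.
cab: 3b undefined. 3b->0: no, aaa/caba meet in 0. 3b->1: no, aaa/caba meet in 0. 3b->2: no, ca/caba meet in 3. 3b->3: ok.
cac: 3c undefined. 3c->0: ok.
cca: 3a undefined. 3a->0: no, aaa/cca meet in 0. 3a->1: no, bbb/cca meet in 1. 3a->2: ok.
All examples now run through 4 states with every (state, symbol) defined. Accept strings end in {0,1,3}, Reject strings end in {2}; accept={0,1,3}.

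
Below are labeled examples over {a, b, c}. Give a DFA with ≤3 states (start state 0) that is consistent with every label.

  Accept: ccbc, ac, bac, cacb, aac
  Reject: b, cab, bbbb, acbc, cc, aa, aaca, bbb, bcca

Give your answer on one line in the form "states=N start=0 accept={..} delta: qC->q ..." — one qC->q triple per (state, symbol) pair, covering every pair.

Grow the machine one transition at a time. Run the examples from 0; the earliest place one falls off (shortest prefix, ties alphabetical) gets sent to the lowest-numbered state that keeps every Accept/Reject pair distinguishable — a pair clashes when both reach the same state with identical unread suffix — and to a fresh state only if none does.
a: 0a undefined. 0a->0: ok.
b: 0b undefined. 0b->0: ok.
c: 0c undefined. 0c->0: no, ccbc/b meet in 0. Open state 1: 0c->1.
ca: 1a undefined. 1a->0: ok.
cc: 1c undefined. 1c->0: ok.
acb: 1b undefined. 1b->0: no, ccbc/acbc meet in 1. 1b->1: ok.
All examples now run through 2 states with every (state, symbol) defined. Accept strings end in {1}, Reject strings end in {0}; accept={1}.

states=2 start=0 accept={1} delta: 0a->0 0b->0 0c->1 1a->0 1b->1 1c->0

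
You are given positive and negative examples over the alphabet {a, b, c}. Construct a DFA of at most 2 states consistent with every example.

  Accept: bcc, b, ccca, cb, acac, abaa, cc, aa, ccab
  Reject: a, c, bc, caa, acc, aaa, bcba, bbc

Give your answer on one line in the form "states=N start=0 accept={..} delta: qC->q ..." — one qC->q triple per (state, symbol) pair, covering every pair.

states=2 start=0 accept={0} delta: 0a->1 0b->0 0c->1 1a->0 1b->0 1c->0

Fold the examples into a partial DFA from state 0: repeatedly fix the first undefined (state, symbol) met by the shortest-then-alphabetical prefix, trying targets in increasing order and rejecting any under which an Accept and a Reject string meet in one state with the same remainder; add a state when all current targets are rejected. Accepting states are where Accept strings end.
a: 0a undefined. 0a->0: no, cc/acc meet in 0 with "cc" left. Open state 1: 0a->1.
b: 0b undefined. 0b->0: ok.
c: 0c undefined. 0c->0: no, bcc/c meet in 0. 0c->1: ok.
aa: 1a undefined. 1a->0: ok.
ab: 1b undefined. 1b->0: ok.
ac: 1c undefined. 1c->0: ok.
All examples now run through 2 states with every (state, symbol) defined. Accept strings end in {0}, Reject strings end in {1}; accept={0}.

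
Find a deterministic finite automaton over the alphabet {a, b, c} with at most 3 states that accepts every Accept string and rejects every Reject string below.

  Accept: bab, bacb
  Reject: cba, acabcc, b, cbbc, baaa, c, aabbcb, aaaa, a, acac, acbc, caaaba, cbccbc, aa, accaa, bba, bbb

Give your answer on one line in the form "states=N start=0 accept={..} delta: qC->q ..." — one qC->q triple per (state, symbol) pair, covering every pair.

states=3 start=0 accept={2} delta: 0a->0 0b->1 0c->0 1a->1 1b->2 1c->1 2a->0 2b->0 2c->0

State merging on the prefix tree: take the shortest (then alphabetical) example prefix whose next move is undefined and point that move at state 0, else 1, else 2, ...; a target is out if some Accept/Reject pair would then sit in one state with the same input left (inseparable). If every existing state is out, open a new one.
a: 0a undefined. 0a->0: ok.
b: 0b undefined. 0b->0: no, bab/b meet in 0. Open state 1: 0b->1.
c: 0c undefined. 0c->0: ok.
ba: 1a undefined. 1a->0: no, bab/b meet in 1. 1a->1: ok.
bb: 1b undefined. 1b->0: no, bab/cbbc meet in 0. 1b->1: no, bab/cba meet in 1. Open state 2: 1b->2.
bac: 1c undefined. 1c->0: no, bacb/cba meet in 1. 1c->1: ok.
bba: 2a undefined. 2a->0: ok.
bbb: 2b undefined. 2b->0: ok.
cbbc: 2c undefined. 2c->0: ok.
All examples now run through 3 states with every (state, symbol) defined. Accept strings end in {2}, Reject strings end in {0,1}; accept={2}.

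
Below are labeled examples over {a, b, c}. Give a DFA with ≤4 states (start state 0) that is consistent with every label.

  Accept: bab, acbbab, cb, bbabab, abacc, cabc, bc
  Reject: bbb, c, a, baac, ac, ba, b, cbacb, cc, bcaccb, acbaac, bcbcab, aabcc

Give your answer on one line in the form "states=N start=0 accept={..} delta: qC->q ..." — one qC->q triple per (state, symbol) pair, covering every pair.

State merging on the prefix tree: take the shortest (then alphabetical) example prefix whose next move is undefined and point that move at state 0, else 1, else 2, ...; a target is out if some Accept/Reject pair would then sit in one state with the same input left (inseparable). If every existing state is out, open a new one.
a: 0a undefined. 0a->0: ok.
b: 0b undefined. 0b->0: no, bab/bbb meet in 0. Open state 1: 0b->1.
c: 0c undefined. 0c->0: no, cb/b meet in 1. 0c->1: no, bc/cc meet in 1 with "c" left. Open state 2: 0c->2.
ba: 1a undefined. 1a->0: no, bab/b meet in 1. 1a->1: no, abacc/aabcc meet in 1 with "cc" left. 1a->2: ok.
bb: 1b undefined. 1b->0: ok.
bc: 1c undefined. 1c->0: no, bc/a meet in 0. 1c->1: no, bc/bbb meet in 1. 1c->2: no, bc/c meet in 2. Open state 3: 1c->3.
ca: 2a undefined. 2a->0: ok.
cb: 2b undefined. 2b->0: no, bab/a meet in 0. 2b->1: no, bab/bbb meet in 1. 2b->2: no, bab/c meet in 2. 2b->3: ok.
cc: 2c undefined. 2c->0: no, abacc/c meet in 2. 2c->1: ok.
bca: 3a undefined. 3a->0: no, bab/cbacb meet in 3. 3a->1: ok.
bcb: 3b undefined. 3b->0: no, acbbab/bbb meet in 1. 3b->1: ok.
aabcc: 3c undefined. 3c->0: ok.
All examples now run through 4 states with every (state, symbol) defined. Accept strings end in {3}, Reject strings end in {0,1,2}; accept={3}.

states=4 start=0 accept={3} delta: 0a->0 0b->1 0c->2 1a->2 1b->0 1c->3 2a->0 2b->3 2c->1 3a->1 3b->1 3c->0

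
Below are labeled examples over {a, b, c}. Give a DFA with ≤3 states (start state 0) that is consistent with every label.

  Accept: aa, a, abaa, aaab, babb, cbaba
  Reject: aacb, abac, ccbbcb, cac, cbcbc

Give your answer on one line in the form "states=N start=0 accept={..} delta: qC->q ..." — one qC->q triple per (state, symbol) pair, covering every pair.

Grow the machine one transition at a time. Run the examples from 0; the earliest place one falls off (shortest prefix, ties alphabetical) gets sent to the lowest-numbered state that keeps every Accept/Reject pair distinguishable — a pair clashes when both reach the same state with identical unread suffix — and to a fresh state only if none does.
a: 0a undefined. 0a->0: ok.
b: 0b undefined. 0b->0: ok.
c: 0c undefined. 0c->0: no, aa/aacb meet in 0. Open state 1: 0c->1.
ca: 1a undefined. 1a->0: ok.
cb: 1b undefined. 1b->0: no, aa/aacb meet in 0. 1b->1: ok.
cc: 1c undefined. 1c->0: ok.
All examples now run through 2 states with every (state, symbol) defined. Accept strings end in {0}, Reject strings end in {1}; accept={0}.

states=2 start=0 accept={0} delta: 0a->0 0b->0 0c->1 1a->0 1b->1 1c->0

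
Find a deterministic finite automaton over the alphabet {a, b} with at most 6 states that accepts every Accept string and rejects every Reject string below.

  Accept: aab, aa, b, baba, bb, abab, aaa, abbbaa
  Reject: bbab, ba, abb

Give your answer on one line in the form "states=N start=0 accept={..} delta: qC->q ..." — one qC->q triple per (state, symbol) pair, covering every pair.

states=3 start=0 accept={0,2} delta: 0a->1 0b->0 1a->2 1b->1 2a->0 2b->0

State merging on the prefix tree: take the shortest (then alphabetical) example prefix whose next move is undefined and point that move at state 0, else 1, else 2, ...; a target is out if some Accept/Reject pair would then sit in one state with the same input left (inseparable). If every existing state is out, open a new one.
a: 0a undefined. 0a->0: no, bb/abb meet in 0 with "bb" left. Open state 1: 0a->1.
b: 0b undefined. 0b->0: ok.
aa: 1a undefined. 1a->0: no, aaa/ba meet in 1. 1a->1: no, aab/bbab meet in 1 with "b" left. Open state 2: 1a->2.
ab: 1b undefined. 1b->0: no, b/bbab meet in 0. 1b->1: ok.
aaa: 2a undefined. 2a->0: ok.
aab: 2b undefined. 2b->0: ok.
All examples now run through 3 states with every (state, symbol) defined. Accept strings end in {0,2}, Reject strings end in {1}; accept={0,2}.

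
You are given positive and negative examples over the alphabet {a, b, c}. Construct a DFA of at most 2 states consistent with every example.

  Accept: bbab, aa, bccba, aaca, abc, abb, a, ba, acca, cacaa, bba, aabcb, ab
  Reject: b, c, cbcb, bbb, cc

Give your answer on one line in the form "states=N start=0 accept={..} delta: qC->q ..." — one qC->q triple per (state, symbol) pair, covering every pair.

states=2 start=0 accept={1} delta: 0a->1 0b->0 0c->0 1a->1 1b->1 1c->1

Grow the machine one transition at a time. Run the examples from 0; the earliest place one falls off (shortest prefix, ties alphabetical) gets sent to the lowest-numbered state that keeps every Accept/Reject pair distinguishable — a pair clashes when both reach the same state with identical unread suffix — and to a fresh state only if none does.
a: 0a undefined. 0a->0: no, ab/b meet in 0 with "b" left. Open state 1: 0a->1.
b: 0b undefined. 0b->0: ok.
c: 0c undefined. 0c->0: ok.
aa: 1a undefined. 1a->0: no, aa/b meet in 0. 1a->1: ok.
ab: 1b undefined. 1b->0: no, bbab/b meet in 0. 1b->1: ok.
ac: 1c undefined. 1c->0: no, abc/b meet in 0. 1c->1: ok.
All examples now run through 2 states with every (state, symbol) defined. Accept strings end in {1}, Reject strings end in {0}; accept={1}.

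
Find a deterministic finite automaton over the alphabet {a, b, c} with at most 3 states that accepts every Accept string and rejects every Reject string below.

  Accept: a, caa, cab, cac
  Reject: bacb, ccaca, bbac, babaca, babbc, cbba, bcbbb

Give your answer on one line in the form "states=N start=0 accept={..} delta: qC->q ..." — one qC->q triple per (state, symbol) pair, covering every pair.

states=3 start=0 accept={0} delta: 0a->0 0b->0 0c->1 1a->2 1b->1 1c->0 2a->0 2b->0 2c->0

Fold the examples into a partial DFA from state 0: repeatedly fix the first undefined (state, symbol) met by the shortest-then-alphabetical prefix, trying targets in increasing order and rejecting any under which an Accept and a Reject string meet in one state with the same remainder; add a state when all current targets are rejected. Accepting states are where Accept strings end.
a: 0a undefined. 0a->0: ok.
b: 0b undefined. 0b->0: ok.
c: 0c undefined. 0c->0: no, a/bacb meet in 0. Open state 1: 0c->1.
ca: 1a undefined. 1a->0: no, a/babaca meet in 0. 1a->1: no, caa/bbac meet in 1. Open state 2: 1a->2.
cb: 1b undefined. 1b->0: no, a/bacb meet in 0. 1b->1: ok.
cc: 1c undefined. 1c->0: ok.
caa: 2a undefined. 2a->0: ok.
cab: 2b undefined. 2b->0: ok.
cac: 2c undefined. 2c->0: ok.
All examples now run through 3 states with every (state, symbol) defined. Accept strings end in {0}, Reject strings end in {1,2}; accept={0}.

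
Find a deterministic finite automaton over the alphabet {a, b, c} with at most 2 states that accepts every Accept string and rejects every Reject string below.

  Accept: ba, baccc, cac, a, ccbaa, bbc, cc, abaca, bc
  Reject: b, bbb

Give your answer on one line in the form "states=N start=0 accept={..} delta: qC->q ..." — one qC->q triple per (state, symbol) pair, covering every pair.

State merging on the prefix tree: take the shortest (then alphabetical) example prefix whose next move is undefined and point that move at state 0, else 1, else 2, ...; a target is out if some Accept/Reject pair would then sit in one state with the same input left (inseparable). If every existing state is out, open a new one.
a: 0a undefined. 0a->0: ok.
b: 0b undefined. 0b->0: no, ba/b meet in 0. Open state 1: 0b->1.
c: 0c undefined. 0c->0: ok.
ba: 1a undefined. 1a->0: ok.
bb: 1b undefined. 1b->0: ok.
bc: 1c undefined. 1c->0: ok.
All examples now run through 2 states with every (state, symbol) defined. Accept strings end in {0}, Reject strings end in {1}; accept={0}.

states=2 start=0 accept={0} delta: 0a->0 0b->1 0c->0 1a->0 1b->0 1c->0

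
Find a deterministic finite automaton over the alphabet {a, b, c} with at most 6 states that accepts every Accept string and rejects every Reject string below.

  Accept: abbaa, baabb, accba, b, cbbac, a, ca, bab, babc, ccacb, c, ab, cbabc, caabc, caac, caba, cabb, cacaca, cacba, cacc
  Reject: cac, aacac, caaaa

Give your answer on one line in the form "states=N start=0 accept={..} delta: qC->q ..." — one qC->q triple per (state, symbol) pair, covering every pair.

states=4 start=0 accept={0,1,2} delta: 0a->0 0b->0 0c->1 1a->2 1b->0 1c->0 2a->3 2b->0 2c->3 3a->2 3b->0 3c->0

Fold the examples into a partial DFA from state 0: repeatedly fix the first undefined (state, symbol) met by the shortest-then-alphabetical prefix, trying targets in increasing order and rejecting any under which an Accept and a Reject string meet in one state with the same remainder; add a state when all current targets are rejected. Accepting states are where Accept strings end.
a: 0a undefined. 0a->0: ok.
b: 0b undefined. 0b->0: ok.
c: 0c undefined. 0c->0: no, abbaa/cac meet in 0. Open state 1: 0c->1.
ca: 1a undefined. 1a->0: no, abbaa/caaaa meet in 0. 1a->1: no, ca/caaaa meet in 1. Open state 2: 1a->2.
cb: 1b undefined. 1b->0: ok.
cc: 1c undefined. 1c->0: ok.
caa: 2a undefined. 2a->0: no, abbaa/caaaa meet in 0. 2a->1: no, cbbac/caaaa meet in 1. 2a->2: no, ca/caaaa meet in 2. Open state 3: 2a->3.
cab: 2b undefined. 2b->0: ok.
cac: 2c undefined. 2c->0: no, abbaa/cac meet in 0. 2c->1: no, cbbac/cac meet in 1. 2c->2: no, ca/cac meet in 2. 2c->3: ok.
caaa: 3a undefined. 3a->0: no, abbaa/caaaa meet in 0. 3a->1: no, ca/caaaa meet in 2. 3a->2: ok.
caab: 3b undefined. 3b->0: ok.
caac: 3c undefined. 3c->0: ok.
All examples now run through 4 states with every (state, symbol) defined. Accept strings end in {0,1,2}, Reject strings end in {3}; accept={0,1,2}.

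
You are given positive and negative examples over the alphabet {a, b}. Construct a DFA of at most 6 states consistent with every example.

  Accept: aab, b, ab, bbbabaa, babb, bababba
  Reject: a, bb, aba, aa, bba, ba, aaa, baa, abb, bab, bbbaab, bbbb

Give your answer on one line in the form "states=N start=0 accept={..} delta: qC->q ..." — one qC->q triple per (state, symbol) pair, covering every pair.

states=5 start=0 accept={1,4} delta: 0a->0 0b->1 1a->2 1b->0 2a->2 2b->3 3a->4 3b->1 4a->1 4b->2

Grow the machine one transition at a time. Run the examples from 0; the earliest place one falls off (shortest prefix, ties alphabetical) gets sent to the lowest-numbered state that keeps every Accept/Reject pair distinguishable — a pair clashes when both reach the same state with identical unread suffix — and to a fresh state only if none does.
a: 0a undefined. 0a->0: ok.
b: 0b undefined. 0b->0: no, aab/a meet in 0. Open state 1: 0b->1.
ba: 1a undefined. 1a->0: no, aab/bab meet in 1. 1a->1: no, aab/aba meet in 1. Open state 2: 1a->2.
bb: 1b undefined. 1b->0: ok.
baa: 2a undefined. 2a->0: no, aab/bbbaab meet in 1. 2a->1: no, aab/baa meet in 1. 2a->2: ok.
bab: 2b undefined. 2b->0: no, bbbabaa/a meet in 0. 2b->1: no, aab/bab meet in 1. 2b->2: no, bbbabaa/aba meet in 2. Open state 3: 2b->3.
baba: 3a undefined. 3a->0: no, bbbabaa/a meet in 0. 3a->1: no, bbbabaa/aba meet in 2. 3a->2: no, bbbabaa/aba meet in 2. 3a->3: no, bbbabaa/bab meet in 3. Open state 4: 3a->4.
babb: 3b undefined. 3b->0: no, babb/a meet in 0. 3b->1: ok.
babab: 4b undefined. 4b->0: no, bababba/aba meet in 2. 4b->1: no, bababba/a meet in 0. 4b->2: ok.
bbbabaa: 4a undefined. 4a->0: no, bbbabaa/a meet in 0. 4a->1: ok.
All examples now run through 5 states with every (state, symbol) defined. Accept strings end in {1,4}, Reject strings end in {0,2,3}; accept={1,4}.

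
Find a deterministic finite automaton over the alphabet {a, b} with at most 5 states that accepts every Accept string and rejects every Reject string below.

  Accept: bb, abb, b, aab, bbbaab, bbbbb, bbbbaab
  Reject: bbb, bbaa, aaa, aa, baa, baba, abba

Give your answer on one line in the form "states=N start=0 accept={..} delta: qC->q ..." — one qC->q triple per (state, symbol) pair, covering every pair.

states=3 start=0 accept={1,2} delta: 0a->0 0b->1 1a->0 1b->2 2a->0 2b->0

Fold the examples into a partial DFA from state 0: repeatedly fix the first undefined (state, symbol) met by the shortest-then-alphabetical prefix, trying targets in increasing order and rejecting any under which an Accept and a Reject string meet in one state with the same remainder; add a state when all current targets are rejected. Accepting states are where Accept strings end.
a: 0a undefined. 0a->0: ok.
b: 0b undefined. 0b->0: no, bb/bbb meet in 0. Open state 1: 0b->1.
ba: 1a undefined. 1a->0: ok.
bb: 1b undefined. 1b->0: no, bb/bbaa meet in 0. 1b->1: no, bb/bbb meet in 1. Open state 2: 1b->2.
bba: 2a undefined. 2a->0: ok.
bbb: 2b undefined. 2b->0: ok.
All examples now run through 3 states with every (state, symbol) defined. Accept strings end in {1,2}, Reject strings end in {0}; accept={1,2}.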